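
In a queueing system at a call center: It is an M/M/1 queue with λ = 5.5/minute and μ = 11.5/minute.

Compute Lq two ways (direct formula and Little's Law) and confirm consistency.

Method 1 (direct): Lq = λ²/(μ(μ-λ)) = 30.25/(11.5 × 6.00) = 0.4384

Method 2 (Little's Law):
W = 1/(μ-λ) = 1/6.00 = 0.16667
Wq = W - 1/μ = 0.16667 - 0.086957 = 0.07971
Lq = λWq = 5.5 × 0.07971 = 0.4384 ✔ (matches Method 1)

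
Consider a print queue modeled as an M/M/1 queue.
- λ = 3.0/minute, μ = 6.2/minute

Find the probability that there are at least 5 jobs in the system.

ρ = λ/μ = 3.0/6.2 = 0.48387
P(N ≥ n) = ρⁿ
P(N ≥ 5) = 0.48387^5
P(N ≥ 5) = 0.02652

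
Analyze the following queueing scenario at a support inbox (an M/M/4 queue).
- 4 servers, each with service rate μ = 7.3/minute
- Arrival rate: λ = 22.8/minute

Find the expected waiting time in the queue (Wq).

Traffic intensity: ρ = λ/(cμ) = 22.8/(4×7.3) = 0.7808
Since ρ = 0.7808 < 1, system is stable.
Offered load a = λ/μ = cρ = 22.8/7.3 = 3.1233
P₀ = [ Σₙ₌₀^3 aⁿ/n! + a^4/(4!(1-ρ)) ]⁻¹
Σ = a^0/0! + a^1/1! + a^2/2! + a^3/3! = 1.0000 + 3.1233 + 4.8775 + 5.0779 = 14.0787
a^4/(4!(1-ρ)) = 95.15858/(24 × 0.2191781) = 18.0900
P₀ = 1/(14.0787 + 18.0900) = 0.03109
Lq = P₀·a^4·ρ / (4!(1-ρ)²) = 0.031086 × 95.1586 × 0.78082 / (24 × 0.048039) = 2.0034
Wq = Lq/λ = 2.0034/22.8 = 0.08787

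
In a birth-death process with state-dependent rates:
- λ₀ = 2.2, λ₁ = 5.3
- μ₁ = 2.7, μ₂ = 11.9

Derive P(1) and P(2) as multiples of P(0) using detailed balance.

Balance equations:
State 0: λ₀P₀ = μ₁P₁ → P₁ = (λ₀/μ₁)P₀ = (2.2/2.7)P₀ = 0.8148P₀
State 1: P₂ = (λ₀λ₁)/(μ₁μ₂)P₀ = (2.2×5.3)/(2.7×11.9)P₀ = 0.3629P₀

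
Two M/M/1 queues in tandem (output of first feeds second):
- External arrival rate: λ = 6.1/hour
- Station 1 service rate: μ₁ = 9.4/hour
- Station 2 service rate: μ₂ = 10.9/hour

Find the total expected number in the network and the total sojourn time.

By Jackson's theorem, each station behaves as independent M/M/1.
Station 1: ρ₁ = 6.1/9.4 = 0.6489, L₁ = ρ₁/(1-ρ₁) = λ/(μ₁-λ) = 6.1/3.30 = 1.8485
Station 2: ρ₂ = 6.1/10.9 = 0.5596, L₂ = ρ₂/(1-ρ₂) = λ/(μ₂-λ) = 6.1/4.80 = 1.2708
Total: L = L₁ + L₂ = 1.8485 + 1.2708 = 3.1193
W = L/λ = 3.1193/6.1 = 0.5114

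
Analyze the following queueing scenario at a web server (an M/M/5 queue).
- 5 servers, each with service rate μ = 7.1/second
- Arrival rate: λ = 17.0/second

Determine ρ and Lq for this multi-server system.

Traffic intensity: ρ = λ/(cμ) = 17.0/(5×7.1) = 0.4789
Since ρ = 0.4789 < 1, system is stable.
Offered load a = λ/μ = cρ = 17.0/7.1 = 2.3944
P₀ = [ Σₙ₌₀^4 aⁿ/n! + a^5/(5!(1-ρ)) ]⁻¹
Σ = a^0/0! + a^1/1! + a^2/2! + a^3/3! + a^4/4! = 1.00000 + 2.39437 + 2.86649 + 2.28781 + 1.36947 = 9.9181
a^5/(5!(1-ρ)) = 78.6960/(120 × 0.52113) = 1.2584
P₀ = 1/(9.9181 + 1.2584) = 0.08947
Lq = P₀·a^5·ρ / (5!(1-ρ)²) = 0.08947 × 78.6960 × 0.4789 / (120 × 0.2716) = 0.1035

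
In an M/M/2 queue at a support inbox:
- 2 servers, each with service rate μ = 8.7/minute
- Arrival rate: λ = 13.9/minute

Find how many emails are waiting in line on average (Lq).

Traffic intensity: ρ = λ/(cμ) = 13.9/(2×8.7) = 0.7989
Since ρ = 0.7989 < 1, system is stable.
Offered load a = λ/μ = cρ = 13.9/8.7 = 1.5977
P₀ = [ Σₙ₌₀^1 aⁿ/n! + a^2/(2!(1-ρ)) ]⁻¹
Σ = a^0/0! + a^1/1! = 1.0000 + 1.5977 = 2.5977
a^2/(2!(1-ρ)) = 2.55265/(2 × 0.201149) = 6.3452
P₀ = 1/(2.5977 + 6.3452) = 0.1118
Lq = P₀·a^2·ρ / (2!(1-ρ)²) = 0.111821 × 2.55265 × 0.798851 / (2 × 0.0404611) = 2.8178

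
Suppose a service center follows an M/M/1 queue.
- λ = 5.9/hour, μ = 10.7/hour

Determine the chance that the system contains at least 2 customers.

ρ = λ/μ = 5.9/10.7 = 0.5514
P(N ≥ n) = ρⁿ
P(N ≥ 2) = 0.5514^2
P(N ≥ 2) = 0.3040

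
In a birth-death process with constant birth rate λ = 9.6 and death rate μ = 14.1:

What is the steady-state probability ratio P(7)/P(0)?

For constant rates: P(n)/P(0) = (λ/μ)^n
P(7)/P(0) = (9.6/14.1)^7 = 0.68085^7 = 0.06782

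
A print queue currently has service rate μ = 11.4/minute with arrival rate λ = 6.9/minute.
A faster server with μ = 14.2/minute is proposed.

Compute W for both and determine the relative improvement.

System 1: ρ₁ = 6.9/11.4 = 0.6053, W₁ = 1/(11.4-6.9) = 0.222222
System 2: ρ₂ = 6.9/14.2 = 0.4859, W₂ = 1/(14.2-6.9) = 0.136986
Improvement: (W₁-W₂)/W₁ = (0.222222-0.136986)/0.222222 = 38.36%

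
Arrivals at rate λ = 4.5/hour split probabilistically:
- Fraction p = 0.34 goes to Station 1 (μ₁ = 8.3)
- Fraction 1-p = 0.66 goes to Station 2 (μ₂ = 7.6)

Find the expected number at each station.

Effective rates: λ₁ = 4.5×0.34 = 1.53, λ₂ = 4.5×0.66 = 2.97
Station 1: ρ₁ = 1.53/8.3 = 0.18434, L₁ = ρ₁/(1-ρ₁) = 0.18434/(1-0.18434) = 0.2260
Station 2: ρ₂ = 2.97/7.6 = 0.3908, L₂ = ρ₂/(1-ρ₂) = 0.3908/(1-0.3908) = 0.6415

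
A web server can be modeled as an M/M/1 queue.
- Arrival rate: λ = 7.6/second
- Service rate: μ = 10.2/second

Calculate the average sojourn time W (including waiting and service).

First, compute utilization: ρ = λ/μ = 7.6/10.2 = 0.7451
For M/M/1: W = 1/(μ-λ)
W = 1/(10.2-7.6) = 1/2.60
W = 0.3846 seconds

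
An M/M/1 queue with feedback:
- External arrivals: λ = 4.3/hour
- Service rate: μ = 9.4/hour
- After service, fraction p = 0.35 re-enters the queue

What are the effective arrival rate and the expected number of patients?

Effective arrival rate: λ_eff = λ/(1-p) = 4.3/(1-0.35) = 4.3/0.65 = 6.61538
ρ = λ_eff/μ = 6.61538/9.4 = 0.703764
L = ρ/(1-ρ) = 0.703764/(1-0.703764) = 2.3757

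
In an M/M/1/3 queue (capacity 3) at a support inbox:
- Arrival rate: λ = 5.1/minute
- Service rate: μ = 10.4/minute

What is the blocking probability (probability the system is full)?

ρ = λ/μ = 5.1/10.4 = 0.490385
P₀ = (1-ρ)/(1-ρ^(K+1)) = (1-0.490385)/(1-0.490385^4) = 0.5096/0.9422 = 0.5409
P_K = P₀×ρ^K = 0.54089 × 0.490385^3 = 0.54089 × 0.11793 = 0.06379
Blocking probability = 6.38%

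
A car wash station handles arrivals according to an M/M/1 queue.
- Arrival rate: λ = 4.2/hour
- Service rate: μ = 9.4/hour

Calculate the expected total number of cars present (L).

ρ = λ/μ = 4.2/9.4 = 0.4468
For M/M/1: L = λ/(μ-λ)
L = 4.2/(9.4-4.2) = 4.2/5.20
L = 0.8077 cars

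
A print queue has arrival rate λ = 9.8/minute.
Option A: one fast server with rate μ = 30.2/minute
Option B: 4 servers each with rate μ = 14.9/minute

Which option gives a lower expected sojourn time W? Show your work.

Option A: single server μ = 30.2 (M/M/1)
  ρ_A = 9.8/30.2 = 0.3245
  W_A = 1/(μ-λ) = 1/(30.2-9.8) = 1/20.40 = 0.04902

Option B: 4 servers μ = 14.9 (M/M/4)
  ρ_B = λ/(cμ) = 9.8/(4×14.9) = 0.1644
  Offered load a = λ/μ = cρ = 9.8/14.9 = 0.6577
  P₀ = [ Σₙ₌₀^3 aⁿ/n! + a^4/(4!(1-ρ)) ]⁻¹
  Σ = a^0/0! + a^1/1! + a^2/2! + a^3/3! = 1.0000 + 0.6577 + 0.2163 + 0.04742 = 1.9214
  a^4/(4!(1-ρ)) = 0.18714/(24 × 0.83557) = 0.009332
  P₀ = 1/(1.9214 + 0.009332) = 0.5179
  Lq = P₀·a^4·ρ / (4!(1-ρ)²) = 0.51793 × 0.18714 × 0.16443 / (24 × 0.69818) = 0.0009511
  Wq_B = Lq/λ = 0.0009511/9.8 = 0.00009705
  W_B = Wq_B + 1/μ = 0.00009705 + 0.06711 = 0.06721

Since W_A = 0.04902 < W_B = 0.06721, Option A (single fast server) has the shorter time in system.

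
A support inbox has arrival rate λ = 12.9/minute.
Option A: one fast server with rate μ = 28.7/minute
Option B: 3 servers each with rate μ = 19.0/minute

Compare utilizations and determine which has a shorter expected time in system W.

Option A: single server μ = 28.7 (M/M/1)
  ρ_A = 12.9/28.7 = 0.4495
  W_A = 1/(μ-λ) = 1/(28.7-12.9) = 1/15.80 = 0.06329

Option B: 3 servers μ = 19.0 (M/M/3)
  ρ_B = λ/(cμ) = 12.9/(3×19.0) = 0.2263
  Offered load a = λ/μ = cρ = 12.9/19.0 = 0.6789
  P₀ = [ Σₙ₌₀^2 aⁿ/n! + a^3/(3!(1-ρ)) ]⁻¹
  Σ = a^0/0! + a^1/1! + a^2/2! = 1.0000 + 0.6789 + 0.2305 = 1.9094
  a^3/(3!(1-ρ)) = 0.3130/(6 × 0.7737) = 0.06742
  P₀ = 1/(1.9094 + 0.06742) = 0.5059
  Lq = P₀·a^3·ρ / (3!(1-ρ)²) = 0.50585 × 0.31297 × 0.22632 / (6 × 0.59859) = 0.009976
  Wq_B = Lq/λ = 0.0099763/12.9 = 0.0007734
  W_B = Wq_B + 1/μ = 0.0007734 + 0.05263 = 0.05340

Since W_B = 0.05340 < W_A = 0.06329, Option B (multiple servers) has the shorter time in system.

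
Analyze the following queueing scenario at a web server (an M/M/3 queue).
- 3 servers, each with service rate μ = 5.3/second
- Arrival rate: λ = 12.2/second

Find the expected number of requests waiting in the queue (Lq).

Traffic intensity: ρ = λ/(cμ) = 12.2/(3×5.3) = 0.7673
Since ρ = 0.7673 < 1, system is stable.
Offered load a = λ/μ = cρ = 12.2/5.3 = 2.3019
P₀ = [ Σₙ₌₀^2 aⁿ/n! + a^3/(3!(1-ρ)) ]⁻¹
Σ = a^0/0! + a^1/1! + a^2/2! = 1.0000 + 2.3019 + 2.6493 = 5.9512
a^3/(3!(1-ρ)) = 12.1970/(6 × 0.232704) = 8.7357
P₀ = 1/(5.9512 + 8.7357) = 0.06809
Lq = P₀·a^3·ρ / (3!(1-ρ)²) = 0.068088 × 12.1970 × 0.76730 / (6 × 0.054151) = 1.9612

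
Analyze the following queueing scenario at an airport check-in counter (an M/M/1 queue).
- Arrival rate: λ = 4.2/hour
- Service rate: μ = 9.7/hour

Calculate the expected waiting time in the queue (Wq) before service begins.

First, compute utilization: ρ = λ/μ = 4.2/9.7 = 0.4330
For M/M/1: Wq = λ/(μ(μ-λ))
Wq = 4.2/(9.7 × (9.7-4.2))
Wq = 4.2/(9.7 × 5.50)
Wq = 0.07873 hours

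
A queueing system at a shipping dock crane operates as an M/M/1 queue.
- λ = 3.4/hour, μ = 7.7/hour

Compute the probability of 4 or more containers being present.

ρ = λ/μ = 3.4/7.7 = 0.441558
P(N ≥ n) = ρⁿ
P(N ≥ 4) = 0.441558^4
P(N ≥ 4) = 0.03801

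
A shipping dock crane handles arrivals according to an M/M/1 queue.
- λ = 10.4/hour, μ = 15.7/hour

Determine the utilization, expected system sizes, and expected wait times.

Step 1: ρ = λ/μ = 10.4/15.7 = 0.6624
Step 2: L = λ/(μ-λ) = 10.4/5.30 = 1.9623
Step 3: Lq = λ²/(μ(μ-λ)) = 108.16/(15.7×5.30) = 1.2998
Step 4: W = 1/(μ-λ) = 1/5.30 = 0.18868
Step 5: Wq = λ/(μ(μ-λ)) = 10.4/(15.7×5.30) = 0.1250
Step 6: P(0) = 1-ρ = 0.3376
Verify: L = λW = 10.4×0.18868 = 1.9623 ✔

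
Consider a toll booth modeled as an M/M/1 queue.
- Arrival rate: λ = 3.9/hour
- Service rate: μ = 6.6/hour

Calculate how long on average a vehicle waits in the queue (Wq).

First, compute utilization: ρ = λ/μ = 3.9/6.6 = 0.5909
For M/M/1: Wq = λ/(μ(μ-λ))
Wq = 3.9/(6.6 × (6.6-3.9))
Wq = 3.9/(6.6 × 2.70)
Wq = 0.2189 hours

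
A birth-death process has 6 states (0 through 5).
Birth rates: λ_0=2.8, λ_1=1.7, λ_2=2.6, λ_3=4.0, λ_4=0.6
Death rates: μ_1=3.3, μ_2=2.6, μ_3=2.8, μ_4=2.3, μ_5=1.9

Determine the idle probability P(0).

Ratios P(n)/P(0) = (λ₀···λₙ₋₁)/(μ₁···μₙ):
P(1)/P(0) = (2.8)/(3.3) = 0.8485
P(2)/P(0) = (2.8×1.7)/(3.3×2.6) = 0.5548
P(3)/P(0) = (2.8×1.7×2.6)/(3.3×2.6×2.8) = 0.5152
P(4)/P(0) = (2.8×1.7×2.6×4.0)/(3.3×2.6×2.8×2.3) = 0.8959
P(5)/P(0) = (2.8×1.7×2.6×4.0×0.6)/(3.3×2.6×2.8×2.3×1.9) = 0.2829

Normalization: ∑ P(n) = 1
P(0) × (1.0000 + 0.8485 + 0.5548 + 0.5152 + 0.8959 + 0.2829) = 1
P(0) × 4.0973 = 1
P(0) = 1/4.0973 = 0.2441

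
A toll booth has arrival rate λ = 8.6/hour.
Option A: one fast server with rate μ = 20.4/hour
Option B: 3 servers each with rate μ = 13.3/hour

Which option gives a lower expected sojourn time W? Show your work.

Option A: single server μ = 20.4 (M/M/1)
  ρ_A = 8.6/20.4 = 0.4216
  W_A = 1/(μ-λ) = 1/(20.4-8.6) = 1/11.80 = 0.08475

Option B: 3 servers μ = 13.3 (M/M/3)
  ρ_B = λ/(cμ) = 8.6/(3×13.3) = 0.2155
  Offered load a = λ/μ = cρ = 8.6/13.3 = 0.6466
  P₀ = [ Σₙ₌₀^2 aⁿ/n! + a^3/(3!(1-ρ)) ]⁻¹
  Σ = a^0/0! + a^1/1! + a^2/2! = 1.0000 + 0.6466 + 0.2091 = 1.8557
  a^3/(3!(1-ρ)) = 0.27036/(6 × 0.78446) = 0.05744
  P₀ = 1/(1.8557 + 0.05744) = 0.5227
  Lq = P₀·a^3·ρ / (3!(1-ρ)²) = 0.52271 × 0.27036 × 0.21554 / (6 × 0.61538) = 0.008250
  Wq_B = Lq/λ = 0.008250/8.6 = 0.0009593
  W_B = Wq_B + 1/μ = 0.0009593 + 0.07519 = 0.07615

Since W_B = 0.07615 < W_A = 0.08475, Option B (multiple servers) has the shorter time in system.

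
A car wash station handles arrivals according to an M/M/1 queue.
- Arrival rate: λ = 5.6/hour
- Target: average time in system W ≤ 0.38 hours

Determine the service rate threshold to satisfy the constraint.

For M/M/1: W = 1/(μ-λ)
Need W ≤ 0.38, so 1/(μ-λ) ≤ 0.38
μ - λ ≥ 1/0.38 = 2.6316
μ ≥ 5.6 + 2.6316 = 8.2316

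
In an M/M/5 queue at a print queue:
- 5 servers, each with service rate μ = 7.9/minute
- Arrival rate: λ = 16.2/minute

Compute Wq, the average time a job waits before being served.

Traffic intensity: ρ = λ/(cμ) = 16.2/(5×7.9) = 0.4101
Since ρ = 0.4101 < 1, system is stable.
Offered load a = λ/μ = cρ = 16.2/7.9 = 2.0506
P₀ = [ Σₙ₌₀^4 aⁿ/n! + a^5/(5!(1-ρ)) ]⁻¹
Σ = a^0/0! + a^1/1! + a^2/2! + a^3/3! + a^4/4! = 1.0000 + 2.0506 + 2.1025 + 1.4372 + 0.7368 = 7.3271
a^5/(5!(1-ρ)) = 36.2610/(120 × 0.58987) = 0.5123
P₀ = 1/(7.3271 + 0.5123) = 0.1276
Lq = P₀·a^5·ρ / (5!(1-ρ)²) = 0.12756 × 36.2610 × 0.41013 / (120 × 0.34795) = 0.04543
Wq = Lq/λ = 0.045433/16.2 = 0.002805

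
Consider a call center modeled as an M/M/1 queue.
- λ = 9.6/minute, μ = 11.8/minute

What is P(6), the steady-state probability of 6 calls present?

ρ = λ/μ = 9.6/11.8 = 0.8136
P(n) = (1-ρ)ρⁿ
P(6) = (1-0.8136) × 0.8136^6
P(6) = 0.1864 × 0.2900
P(6) = 0.05406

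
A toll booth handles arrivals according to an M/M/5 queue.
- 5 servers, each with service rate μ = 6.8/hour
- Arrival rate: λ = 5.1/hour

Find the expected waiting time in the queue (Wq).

Traffic intensity: ρ = λ/(cμ) = 5.1/(5×6.8) = 0.1500
Since ρ = 0.1500 < 1, system is stable.
Offered load a = λ/μ = cρ = 5.1/6.8 = 0.7500
P₀ = [ Σₙ₌₀^4 aⁿ/n! + a^5/(5!(1-ρ)) ]⁻¹
Σ = a^0/0! + a^1/1! + a^2/2! + a^3/3! + a^4/4! = 1.0000 + 0.7500 + 0.2812 + 0.07031 + 0.01318 = 2.1147
a^5/(5!(1-ρ)) = 0.237305/(120 × 0.850000) = 0.002327
P₀ = 1/(2.1147 + 0.002327) = 0.4724
Lq = P₀·a^5·ρ / (5!(1-ρ)²) = 0.4724 × 0.2373 × 0.1500 / (120 × 0.7225) = 0.0001939
Wq = Lq/λ = 0.00019393/5.1 = 0.00003803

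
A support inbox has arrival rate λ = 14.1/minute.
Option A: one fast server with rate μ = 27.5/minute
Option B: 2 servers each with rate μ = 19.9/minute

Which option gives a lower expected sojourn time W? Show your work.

Option A: single server μ = 27.5 (M/M/1)
  ρ_A = 14.1/27.5 = 0.5127
  W_A = 1/(μ-λ) = 1/(27.5-14.1) = 1/13.40 = 0.07463

Option B: 2 servers μ = 19.9 (M/M/2)
  ρ_B = λ/(cμ) = 14.1/(2×19.9) = 0.3543
  Offered load a = λ/μ = cρ = 14.1/19.9 = 0.7085
  P₀ = [ Σₙ₌₀^1 aⁿ/n! + a^2/(2!(1-ρ)) ]⁻¹
  Σ = a^0/0! + a^1/1! = 1.0000 + 0.7085 = 1.7085
  a^2/(2!(1-ρ)) = 0.5020/(2 × 0.6457) = 0.3887
  P₀ = 1/(1.7085 + 0.3887) = 0.4768
  Lq = P₀·a^2·ρ / (2!(1-ρ)²) = 0.4768 × 0.5020 × 0.3543 / (2 × 0.4170) = 0.1017
  Wq_B = Lq/λ = 0.10169/14.1 = 0.007212
  W_B = Wq_B + 1/μ = 0.007212 + 0.05025 = 0.05746

Since W_B = 0.05746 < W_A = 0.07463, Option B (multiple servers) has the shorter time in system.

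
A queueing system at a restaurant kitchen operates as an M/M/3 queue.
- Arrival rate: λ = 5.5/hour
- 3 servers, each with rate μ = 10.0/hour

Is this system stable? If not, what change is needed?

Stability requires ρ = λ/(cμ) < 1
ρ = 5.5/(3 × 10.0) = 5.5/30.00 = 0.1833
Since 0.1833 < 1, the system is STABLE.
The servers are busy 18.33% of the time.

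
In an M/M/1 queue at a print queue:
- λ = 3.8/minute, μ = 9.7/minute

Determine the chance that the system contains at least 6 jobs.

ρ = λ/μ = 3.8/9.7 = 0.39175
P(N ≥ n) = ρⁿ
P(N ≥ 6) = 0.39175^6
P(N ≥ 6) = 0.003615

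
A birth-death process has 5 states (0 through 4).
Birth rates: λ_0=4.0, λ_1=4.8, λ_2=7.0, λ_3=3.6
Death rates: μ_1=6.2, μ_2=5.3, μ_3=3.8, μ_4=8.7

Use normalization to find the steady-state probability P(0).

Ratios P(n)/P(0) = (λ₀···λₙ₋₁)/(μ₁···μₙ):
P(1)/P(0) = (4.0)/(6.2) = 0.6452
P(2)/P(0) = (4.0×4.8)/(6.2×5.3) = 0.5843
P(3)/P(0) = (4.0×4.8×7.0)/(6.2×5.3×3.8) = 1.0763
P(4)/P(0) = (4.0×4.8×7.0×3.6)/(6.2×5.3×3.8×8.7) = 0.4454

Normalization: ∑ P(n) = 1
P(0) × (1.0000 + 0.6452 + 0.5843 + 1.0763 + 0.4454) = 1
P(0) × 3.7512 = 1
P(0) = 1/3.7512 = 0.2666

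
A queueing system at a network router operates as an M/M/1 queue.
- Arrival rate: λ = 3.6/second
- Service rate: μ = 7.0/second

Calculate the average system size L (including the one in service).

ρ = λ/μ = 3.6/7.0 = 0.5143
For M/M/1: L = λ/(μ-λ)
L = 3.6/(7.0-3.6) = 3.6/3.40
L = 1.0588 packets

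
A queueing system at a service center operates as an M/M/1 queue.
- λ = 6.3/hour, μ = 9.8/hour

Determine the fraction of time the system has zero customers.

ρ = λ/μ = 6.3/9.8 = 0.6429
P(0) = 1 - ρ = 1 - 0.6429 = 0.3571
The server is idle 35.71% of the time.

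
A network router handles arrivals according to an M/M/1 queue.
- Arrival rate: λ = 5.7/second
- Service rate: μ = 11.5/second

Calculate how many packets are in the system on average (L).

ρ = λ/μ = 5.7/11.5 = 0.4957
For M/M/1: L = λ/(μ-λ)
L = 5.7/(11.5-5.7) = 5.7/5.80
L = 0.9828 packets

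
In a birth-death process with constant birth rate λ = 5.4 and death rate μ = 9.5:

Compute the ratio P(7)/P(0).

For constant rates: P(n)/P(0) = (λ/μ)^n
P(7)/P(0) = (5.4/9.5)^7 = 0.5684^7 = 0.01917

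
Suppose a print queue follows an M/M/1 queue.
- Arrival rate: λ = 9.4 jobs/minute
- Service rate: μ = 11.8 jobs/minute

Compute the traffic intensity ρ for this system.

Server utilization: ρ = λ/μ
ρ = 9.4/11.8 = 0.7966
The server is busy 79.66% of the time.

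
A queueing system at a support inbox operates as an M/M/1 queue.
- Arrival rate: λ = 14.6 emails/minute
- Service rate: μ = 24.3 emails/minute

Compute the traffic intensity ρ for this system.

Server utilization: ρ = λ/μ
ρ = 14.6/24.3 = 0.6008
The server is busy 60.08% of the time.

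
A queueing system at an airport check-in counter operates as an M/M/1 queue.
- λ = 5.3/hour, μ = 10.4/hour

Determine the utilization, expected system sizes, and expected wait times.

Step 1: ρ = λ/μ = 5.3/10.4 = 0.5096
Step 2: L = λ/(μ-λ) = 5.3/5.10 = 1.0392
Step 3: Lq = λ²/(μ(μ-λ)) = 28.09/(10.4×5.10) = 0.5296
Step 4: W = 1/(μ-λ) = 1/5.10 = 0.19608
Step 5: Wq = λ/(μ(μ-λ)) = 5.3/(10.4×5.10) = 0.09992
Step 6: P(0) = 1-ρ = 0.4904
Verify: L = λW = 5.3×0.19608 = 1.0392 ✔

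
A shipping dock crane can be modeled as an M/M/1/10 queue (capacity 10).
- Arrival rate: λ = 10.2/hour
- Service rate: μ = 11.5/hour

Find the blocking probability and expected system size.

ρ = λ/μ = 10.2/11.5 = 0.88696
P₀ = (1-ρ)/(1-ρ^(K+1)) = (1-0.88696)/(1-0.88696^11) = 0.11304/0.73273 = 0.1543
P_K = P₀×ρ^K = 0.1543 × 0.88696^10 = 0.1543 × 0.3013 = 0.04649
Blocking probability P_10 = 0.04649 (4.65%)
L = ρ[1 - (K+1)ρ^K + Kρ^(K+1)] / [(1-ρ)(1-ρ^(K+1))]
L = 0.88696 × (1 - 11×0.301329 + 10×0.267266) / ((1 - 0.88696) × (1 - 0.267266)) = 3.8341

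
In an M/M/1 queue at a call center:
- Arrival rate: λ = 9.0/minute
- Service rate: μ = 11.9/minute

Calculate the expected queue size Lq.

ρ = λ/μ = 9.0/11.9 = 0.7563
For M/M/1: Lq = λ²/(μ(μ-λ))
Lq = 81.00/(11.9 × 2.90)
Lq = 2.3471 calls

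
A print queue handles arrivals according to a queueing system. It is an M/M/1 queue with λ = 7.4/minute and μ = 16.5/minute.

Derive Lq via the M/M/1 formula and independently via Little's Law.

Method 1 (direct): Lq = λ²/(μ(μ-λ)) = 54.76/(16.5 × 9.10) = 0.3647

Method 2 (Little's Law):
W = 1/(μ-λ) = 1/9.10 = 0.10989
Wq = W - 1/μ = 0.10989 - 0.060606 = 0.04928
Lq = λWq = 7.4 × 0.04928 = 0.3647 ✔ (matches Method 1)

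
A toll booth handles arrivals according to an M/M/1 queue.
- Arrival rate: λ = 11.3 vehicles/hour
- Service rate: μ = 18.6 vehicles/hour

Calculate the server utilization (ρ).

Server utilization: ρ = λ/μ
ρ = 11.3/18.6 = 0.6075
The server is busy 60.75% of the time.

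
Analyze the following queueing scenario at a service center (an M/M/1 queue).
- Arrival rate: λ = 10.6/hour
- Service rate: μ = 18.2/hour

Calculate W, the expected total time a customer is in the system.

First, compute utilization: ρ = λ/μ = 10.6/18.2 = 0.5824
For M/M/1: W = 1/(μ-λ)
W = 1/(18.2-10.6) = 1/7.60
W = 0.1316 hours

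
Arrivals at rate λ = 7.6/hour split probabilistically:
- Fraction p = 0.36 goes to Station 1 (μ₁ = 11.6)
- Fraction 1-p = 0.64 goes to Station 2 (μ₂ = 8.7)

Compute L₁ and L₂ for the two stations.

Effective rates: λ₁ = 7.6×0.36 = 2.736, λ₂ = 7.6×0.64 = 4.864
Station 1: ρ₁ = 2.736/11.6 = 0.2359, L₁ = ρ₁/(1-ρ₁) = 0.2359/(1-0.2359) = 0.3087
Station 2: ρ₂ = 4.864/8.7 = 0.55908, L₂ = ρ₂/(1-ρ₂) = 0.55908/(1-0.55908) = 1.2680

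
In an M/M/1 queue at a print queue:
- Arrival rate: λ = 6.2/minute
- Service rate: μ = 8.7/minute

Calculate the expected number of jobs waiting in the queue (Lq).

ρ = λ/μ = 6.2/8.7 = 0.7126
For M/M/1: Lq = λ²/(μ(μ-λ))
Lq = 38.44/(8.7 × 2.50)
Lq = 1.7674 jobs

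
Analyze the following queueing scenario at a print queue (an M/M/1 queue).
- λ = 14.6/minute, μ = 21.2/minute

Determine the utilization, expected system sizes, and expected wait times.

Step 1: ρ = λ/μ = 14.6/21.2 = 0.6887
Step 2: L = λ/(μ-λ) = 14.6/6.60 = 2.2121
Step 3: Lq = λ²/(μ(μ-λ)) = 213.16/(21.2×6.60) = 1.5234
Step 4: W = 1/(μ-λ) = 1/6.60 = 0.151515
Step 5: Wq = λ/(μ(μ-λ)) = 14.6/(21.2×6.60) = 0.1043
Step 6: P(0) = 1-ρ = 0.3113
Verify: L = λW = 14.6×0.151515 = 2.2121 ✔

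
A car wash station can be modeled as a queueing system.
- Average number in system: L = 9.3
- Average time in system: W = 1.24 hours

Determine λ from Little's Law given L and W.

Little's Law: L = λW, so λ = L/W
λ = 9.3/1.24 = 7.5000 cars/hour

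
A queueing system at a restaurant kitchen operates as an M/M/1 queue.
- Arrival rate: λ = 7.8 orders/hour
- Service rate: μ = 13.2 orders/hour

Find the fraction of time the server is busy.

Server utilization: ρ = λ/μ
ρ = 7.8/13.2 = 0.5909
The server is busy 59.09% of the time.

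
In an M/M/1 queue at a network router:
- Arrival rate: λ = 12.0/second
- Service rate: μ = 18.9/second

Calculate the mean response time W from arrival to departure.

First, compute utilization: ρ = λ/μ = 12.0/18.9 = 0.6349
For M/M/1: W = 1/(μ-λ)
W = 1/(18.9-12.0) = 1/6.90
W = 0.1449 seconds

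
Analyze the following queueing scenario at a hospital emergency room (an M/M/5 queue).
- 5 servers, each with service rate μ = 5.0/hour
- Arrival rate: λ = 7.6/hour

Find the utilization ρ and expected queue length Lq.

Traffic intensity: ρ = λ/(cμ) = 7.6/(5×5.0) = 0.3040
Since ρ = 0.3040 < 1, system is stable.
Offered load a = λ/μ = cρ = 7.6/5.0 = 1.5200
P₀ = [ Σₙ₌₀^4 aⁿ/n! + a^5/(5!(1-ρ)) ]⁻¹
Σ = a^0/0! + a^1/1! + a^2/2! + a^3/3! + a^4/4! = 1.0000 + 1.5200 + 1.1552 + 0.5853 + 0.2224 = 4.4829
a^5/(5!(1-ρ)) = 8.1137/(120 × 0.6960) = 0.09715
P₀ = 1/(4.4829 + 0.09715) = 0.2183
Lq = P₀·a^5·ρ / (5!(1-ρ)²) = 0.218338 × 8.11368 × 0.304000 / (120 × 0.484416) = 0.009264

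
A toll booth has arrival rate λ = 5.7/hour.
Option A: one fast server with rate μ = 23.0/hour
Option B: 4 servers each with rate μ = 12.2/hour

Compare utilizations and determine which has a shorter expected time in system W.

Option A: single server μ = 23.0 (M/M/1)
  ρ_A = 5.7/23.0 = 0.2478
  W_A = 1/(μ-λ) = 1/(23.0-5.7) = 1/17.30 = 0.05780

Option B: 4 servers μ = 12.2 (M/M/4)
  ρ_B = λ/(cμ) = 5.7/(4×12.2) = 0.1168
  Offered load a = λ/μ = cρ = 5.7/12.2 = 0.4672
  P₀ = [ Σₙ₌₀^3 aⁿ/n! + a^4/(4!(1-ρ)) ]⁻¹
  Σ = a^0/0! + a^1/1! + a^2/2! + a^3/3! = 1.00000 + 0.467213 + 0.109144 + 0.0169978 = 1.5934
  a^4/(4!(1-ρ)) = 0.04765/(24 × 0.8832) = 0.002248
  P₀ = 1/(1.5934 + 0.002248) = 0.6267
  Lq = P₀·a^4·ρ / (4!(1-ρ)²) = 0.6267 × 0.04765 × 0.1168 / (24 × 0.7800) = 0.0001863
  Wq_B = Lq/λ = 0.00018632/5.7 = 0.00003269
  W_B = Wq_B + 1/μ = 0.00003269 + 0.08197 = 0.08200

Since W_A = 0.05780 < W_B = 0.08200, Option A (single fast server) has the shorter time in system.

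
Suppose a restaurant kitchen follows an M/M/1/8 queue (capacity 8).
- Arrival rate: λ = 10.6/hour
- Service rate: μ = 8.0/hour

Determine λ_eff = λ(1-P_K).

ρ = λ/μ = 10.6/8.0 = 1.3250
P₀ = (1-ρ)/(1-ρ^(K+1)) = (1-1.3250)/(1-1.3250^9) = -0.3250/-11.5876 = 0.02805
P_K = P₀×ρ^K = 0.02805 × 1.3250^8 = 0.02805 × 9.5001 = 0.2665
λ_eff = λ(1-P_K) = 10.6 × (1 - 0.26645) = 10.6 × 0.73355 = 7.7756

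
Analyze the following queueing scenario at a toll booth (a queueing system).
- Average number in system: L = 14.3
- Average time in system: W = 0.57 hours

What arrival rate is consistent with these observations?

Little's Law: L = λW, so λ = L/W
λ = 14.3/0.57 = 25.0877 vehicles/hour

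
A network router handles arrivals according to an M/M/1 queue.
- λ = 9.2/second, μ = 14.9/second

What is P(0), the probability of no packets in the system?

ρ = λ/μ = 9.2/14.9 = 0.6174
P(0) = 1 - ρ = 1 - 0.6174 = 0.3826
The server is idle 38.26% of the time.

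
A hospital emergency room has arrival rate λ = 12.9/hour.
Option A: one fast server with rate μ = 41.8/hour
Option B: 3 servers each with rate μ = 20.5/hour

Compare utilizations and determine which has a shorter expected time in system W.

Option A: single server μ = 41.8 (M/M/1)
  ρ_A = 12.9/41.8 = 0.3086
  W_A = 1/(μ-λ) = 1/(41.8-12.9) = 1/28.90 = 0.03460

Option B: 3 servers μ = 20.5 (M/M/3)
  ρ_B = λ/(cμ) = 12.9/(3×20.5) = 0.2098
  Offered load a = λ/μ = cρ = 12.9/20.5 = 0.6293
  P₀ = [ Σₙ₌₀^2 aⁿ/n! + a^3/(3!(1-ρ)) ]⁻¹
  Σ = a^0/0! + a^1/1! + a^2/2! = 1.0000 + 0.6293 + 0.1980 = 1.8273
  a^3/(3!(1-ρ)) = 0.24918/(6 × 0.79024) = 0.05255
  P₀ = 1/(1.8273 + 0.05255) = 0.5320
  Lq = P₀·a^3·ρ / (3!(1-ρ)²) = 0.53197 × 0.24918 × 0.20976 / (6 × 0.62449) = 0.007421
  Wq_B = Lq/λ = 0.0074205/12.9 = 0.0005752
  W_B = Wq_B + 1/μ = 0.0005752 + 0.04878 = 0.04936

Since W_A = 0.03460 < W_B = 0.04936, Option A (single fast server) has the shorter time in system.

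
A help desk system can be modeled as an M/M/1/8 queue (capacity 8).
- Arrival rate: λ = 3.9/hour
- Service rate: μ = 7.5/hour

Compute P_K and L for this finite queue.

ρ = λ/μ = 3.9/7.5 = 0.5200
P₀ = (1-ρ)/(1-ρ^(K+1)) = (1-0.5200)/(1-0.5200^9) = 0.4800/0.9972 = 0.4813
P_K = P₀×ρ^K = 0.4813 × 0.5200^8 = 0.4813 × 0.005346 = 0.002573
Blocking probability P_8 = 0.002573 (0.26%)
L = ρ[1 - (K+1)ρ^K + Kρ^(K+1)] / [(1-ρ)(1-ρ^(K+1))]
L = 0.5200 × (1 - 9×0.005346 + 8×0.002780) / ((1 - 0.5200) × (1 - 0.002780)) = 1.0582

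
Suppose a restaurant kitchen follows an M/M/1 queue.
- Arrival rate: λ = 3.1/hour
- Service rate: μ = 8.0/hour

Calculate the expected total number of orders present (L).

ρ = λ/μ = 3.1/8.0 = 0.3875
For M/M/1: L = λ/(μ-λ)
L = 3.1/(8.0-3.1) = 3.1/4.90
L = 0.6327 orders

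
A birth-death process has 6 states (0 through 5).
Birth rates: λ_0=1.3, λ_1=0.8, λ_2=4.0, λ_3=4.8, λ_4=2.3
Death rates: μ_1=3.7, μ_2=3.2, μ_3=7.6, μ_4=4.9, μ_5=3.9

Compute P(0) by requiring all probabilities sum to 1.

Ratios P(n)/P(0) = (λ₀···λₙ₋₁)/(μ₁···μₙ):
P(1)/P(0) = (1.3)/(3.7) = 0.35135
P(2)/P(0) = (1.3×0.8)/(3.7×3.2) = 0.087838
P(3)/P(0) = (1.3×0.8×4.0)/(3.7×3.2×7.6) = 0.046230
P(4)/P(0) = (1.3×0.8×4.0×4.8)/(3.7×3.2×7.6×4.9) = 0.045287
P(5)/P(0) = (1.3×0.8×4.0×4.8×2.3)/(3.7×3.2×7.6×4.9×3.9) = 0.026708

Normalization: ∑ P(n) = 1
P(0) × (1.0000 + 0.35135 + 0.087838 + 0.046230 + 0.045287 + 0.026708) = 1
P(0) × 1.5574 = 1
P(0) = 1/1.5574 = 0.6421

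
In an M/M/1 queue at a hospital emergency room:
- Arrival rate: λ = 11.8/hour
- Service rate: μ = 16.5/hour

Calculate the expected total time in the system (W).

First, compute utilization: ρ = λ/μ = 11.8/16.5 = 0.7152
For M/M/1: W = 1/(μ-λ)
W = 1/(16.5-11.8) = 1/4.70
W = 0.2128 hours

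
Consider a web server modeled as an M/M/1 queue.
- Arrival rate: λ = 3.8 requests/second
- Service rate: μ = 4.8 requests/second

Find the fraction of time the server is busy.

Server utilization: ρ = λ/μ
ρ = 3.8/4.8 = 0.7917
The server is busy 79.17% of the time.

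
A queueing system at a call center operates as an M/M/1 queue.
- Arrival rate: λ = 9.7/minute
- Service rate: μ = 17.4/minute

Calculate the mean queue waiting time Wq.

First, compute utilization: ρ = λ/μ = 9.7/17.4 = 0.5575
For M/M/1: Wq = λ/(μ(μ-λ))
Wq = 9.7/(17.4 × (17.4-9.7))
Wq = 9.7/(17.4 × 7.70)
Wq = 0.07240 minutes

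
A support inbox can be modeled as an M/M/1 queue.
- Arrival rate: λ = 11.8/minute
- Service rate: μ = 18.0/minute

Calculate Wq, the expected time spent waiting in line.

First, compute utilization: ρ = λ/μ = 11.8/18.0 = 0.6556
For M/M/1: Wq = λ/(μ(μ-λ))
Wq = 11.8/(18.0 × (18.0-11.8))
Wq = 11.8/(18.0 × 6.20)
Wq = 0.1057 minutes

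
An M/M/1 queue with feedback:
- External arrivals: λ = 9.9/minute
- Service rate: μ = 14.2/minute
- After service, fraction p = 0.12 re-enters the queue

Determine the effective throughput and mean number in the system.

Effective arrival rate: λ_eff = λ/(1-p) = 9.9/(1-0.12) = 9.9/0.88 = 11.2500
ρ = λ_eff/μ = 11.2500/14.2 = 0.792254
L = ρ/(1-ρ) = 0.792254/(1-0.792254) = 3.8136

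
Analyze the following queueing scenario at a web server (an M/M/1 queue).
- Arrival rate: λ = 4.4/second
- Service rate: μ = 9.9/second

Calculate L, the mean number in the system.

ρ = λ/μ = 4.4/9.9 = 0.4444
For M/M/1: L = λ/(μ-λ)
L = 4.4/(9.9-4.4) = 4.4/5.50
L = 0.8000 requests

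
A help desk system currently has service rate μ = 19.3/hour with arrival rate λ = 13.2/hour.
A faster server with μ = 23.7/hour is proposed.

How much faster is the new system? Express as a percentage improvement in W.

System 1: ρ₁ = 13.2/19.3 = 0.6839, W₁ = 1/(19.3-13.2) = 0.16393
System 2: ρ₂ = 13.2/23.7 = 0.5570, W₂ = 1/(23.7-13.2) = 0.095238
Improvement: (W₁-W₂)/W₁ = (0.16393-0.095238)/0.16393 = 41.90%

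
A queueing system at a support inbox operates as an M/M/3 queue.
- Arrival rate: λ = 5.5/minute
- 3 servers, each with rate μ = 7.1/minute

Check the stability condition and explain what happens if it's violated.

Stability requires ρ = λ/(cμ) < 1
ρ = 5.5/(3 × 7.1) = 5.5/21.30 = 0.2582
Since 0.2582 < 1, the system is STABLE.
The servers are busy 25.82% of the time.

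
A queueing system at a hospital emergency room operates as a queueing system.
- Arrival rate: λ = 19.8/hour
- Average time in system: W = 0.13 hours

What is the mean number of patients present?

Little's Law: L = λW
L = 19.8 × 0.13 = 2.5740 patients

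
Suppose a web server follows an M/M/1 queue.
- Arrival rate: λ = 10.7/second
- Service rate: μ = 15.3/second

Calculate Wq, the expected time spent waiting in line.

First, compute utilization: ρ = λ/μ = 10.7/15.3 = 0.6993
For M/M/1: Wq = λ/(μ(μ-λ))
Wq = 10.7/(15.3 × (15.3-10.7))
Wq = 10.7/(15.3 × 4.60)
Wq = 0.1520 seconds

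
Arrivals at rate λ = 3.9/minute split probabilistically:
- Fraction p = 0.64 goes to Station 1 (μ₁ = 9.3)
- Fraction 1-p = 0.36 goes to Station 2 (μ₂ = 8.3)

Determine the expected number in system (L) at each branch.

Effective rates: λ₁ = 3.9×0.64 = 2.496, λ₂ = 3.9×0.36 = 1.404
Station 1: ρ₁ = 2.496/9.3 = 0.26839, L₁ = ρ₁/(1-ρ₁) = 0.26839/(1-0.26839) = 0.3668
Station 2: ρ₂ = 1.404/8.3 = 0.16916, L₂ = ρ₂/(1-ρ₂) = 0.16916/(1-0.16916) = 0.2036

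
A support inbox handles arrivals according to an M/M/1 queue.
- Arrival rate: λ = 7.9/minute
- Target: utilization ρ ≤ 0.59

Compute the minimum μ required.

ρ = λ/μ, so μ = λ/ρ
μ ≥ 7.9/0.59 = 13.3898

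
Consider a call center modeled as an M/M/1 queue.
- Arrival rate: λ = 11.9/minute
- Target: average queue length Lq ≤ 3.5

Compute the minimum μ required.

For M/M/1: Lq = λ²/(μ(μ-λ))
Need Lq ≤ 3.5, i.e. μ(μ-λ) ≥ λ²/3.5
μ² - 11.9μ - 141.61/3.5 ≥ 0  →  μ² - 11.9μ - 40.4600 ≥ 0
Quadratic formula (positive root): μ = [λ + √(λ² + 4×40.4600)]/2
Discriminant: 141.61 + 4×40.4600 = 303.4500, √303.4500 = 17.4198
μ ≥ (11.9 + 17.4198)/2 = 14.6599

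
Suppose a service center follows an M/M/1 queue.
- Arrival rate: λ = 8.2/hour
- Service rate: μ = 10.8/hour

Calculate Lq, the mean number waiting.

ρ = λ/μ = 8.2/10.8 = 0.7593
For M/M/1: Lq = λ²/(μ(μ-λ))
Lq = 67.24/(10.8 × 2.60)
Lq = 2.3946 customers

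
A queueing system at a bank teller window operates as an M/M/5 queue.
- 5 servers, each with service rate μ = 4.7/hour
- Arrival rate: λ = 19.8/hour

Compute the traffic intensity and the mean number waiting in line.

Traffic intensity: ρ = λ/(cμ) = 19.8/(5×4.7) = 0.8426
Since ρ = 0.8426 < 1, system is stable.
Offered load a = λ/μ = cρ = 19.8/4.7 = 4.2128
P₀ = [ Σₙ₌₀^4 aⁿ/n! + a^5/(5!(1-ρ)) ]⁻¹
Σ = a^0/0! + a^1/1! + a^2/2! + a^3/3! + a^4/4! = 1.0000 + 4.2128 + 8.8737 + 12.4609 + 13.1238 = 39.6712
a^5/(5!(1-ρ)) = 1326.8953/(120 × 0.1574468) = 70.2298
P₀ = 1/(39.6712 + 70.2298) = 0.009099
Lq = P₀·a^5·ρ / (5!(1-ρ)²) = 0.009099 × 1326.8953 × 0.8426 / (120 × 0.02479) = 3.4197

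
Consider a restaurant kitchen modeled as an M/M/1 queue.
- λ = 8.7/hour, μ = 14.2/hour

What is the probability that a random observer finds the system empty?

ρ = λ/μ = 8.7/14.2 = 0.6127
P(0) = 1 - ρ = 1 - 0.6127 = 0.3873
The server is idle 38.73% of the time.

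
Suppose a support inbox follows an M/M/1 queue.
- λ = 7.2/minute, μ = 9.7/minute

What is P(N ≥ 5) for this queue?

ρ = λ/μ = 7.2/9.7 = 0.74227
P(N ≥ n) = ρⁿ
P(N ≥ 5) = 0.74227^5
P(N ≥ 5) = 0.2253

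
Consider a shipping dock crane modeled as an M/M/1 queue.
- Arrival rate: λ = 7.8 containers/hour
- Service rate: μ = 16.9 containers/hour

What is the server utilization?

Server utilization: ρ = λ/μ
ρ = 7.8/16.9 = 0.4615
The server is busy 46.15% of the time.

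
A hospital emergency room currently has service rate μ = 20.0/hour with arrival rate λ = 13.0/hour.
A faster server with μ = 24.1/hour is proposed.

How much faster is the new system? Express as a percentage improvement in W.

System 1: ρ₁ = 13.0/20.0 = 0.6500, W₁ = 1/(20.0-13.0) = 0.14286
System 2: ρ₂ = 13.0/24.1 = 0.5394, W₂ = 1/(24.1-13.0) = 0.090090
Improvement: (W₁-W₂)/W₁ = (0.14286-0.090090)/0.14286 = 36.94%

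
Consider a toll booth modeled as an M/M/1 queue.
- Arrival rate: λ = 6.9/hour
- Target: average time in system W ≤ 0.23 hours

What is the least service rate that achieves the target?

For M/M/1: W = 1/(μ-λ)
Need W ≤ 0.23, so 1/(μ-λ) ≤ 0.23
μ - λ ≥ 1/0.23 = 4.3478
μ ≥ 6.9 + 4.3478 = 11.2478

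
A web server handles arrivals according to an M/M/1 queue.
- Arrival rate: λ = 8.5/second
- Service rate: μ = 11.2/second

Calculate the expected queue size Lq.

ρ = λ/μ = 8.5/11.2 = 0.7589
For M/M/1: Lq = λ²/(μ(μ-λ))
Lq = 72.25/(11.2 × 2.70)
Lq = 2.3892 requests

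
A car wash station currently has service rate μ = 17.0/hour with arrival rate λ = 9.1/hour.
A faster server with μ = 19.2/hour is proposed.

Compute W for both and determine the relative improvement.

System 1: ρ₁ = 9.1/17.0 = 0.5353, W₁ = 1/(17.0-9.1) = 0.12658
System 2: ρ₂ = 9.1/19.2 = 0.4740, W₂ = 1/(19.2-9.1) = 0.099010
Improvement: (W₁-W₂)/W₁ = (0.12658-0.099010)/0.12658 = 21.78%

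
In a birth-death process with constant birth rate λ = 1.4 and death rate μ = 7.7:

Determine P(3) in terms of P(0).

For constant rates: P(n)/P(0) = (λ/μ)^n
P(3)/P(0) = (1.4/7.7)^3 = 0.18182^3 = 0.006011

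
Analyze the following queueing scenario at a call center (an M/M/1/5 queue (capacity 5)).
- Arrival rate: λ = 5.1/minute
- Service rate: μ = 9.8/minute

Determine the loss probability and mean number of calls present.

ρ = λ/μ = 5.1/9.8 = 0.5204
P₀ = (1-ρ)/(1-ρ^(K+1)) = (1-0.5204)/(1-0.5204^6) = 0.4796/0.9801 = 0.4893
P_K = P₀×ρ^K = 0.4893 × 0.5204^5 = 0.4893 × 0.03817 = 0.01868
Blocking probability P_5 = 0.01868 (1.87%)
L = ρ[1 - (K+1)ρ^K + Kρ^(K+1)] / [(1-ρ)(1-ρ^(K+1))]
L = 0.5204 × (1 - 6×0.038167 + 5×0.019862) / ((1 - 0.5204) × (1 - 0.019862)) = 0.9635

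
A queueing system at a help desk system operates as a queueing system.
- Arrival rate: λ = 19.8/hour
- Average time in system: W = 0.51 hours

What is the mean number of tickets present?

Little's Law: L = λW
L = 19.8 × 0.51 = 10.0980 tickets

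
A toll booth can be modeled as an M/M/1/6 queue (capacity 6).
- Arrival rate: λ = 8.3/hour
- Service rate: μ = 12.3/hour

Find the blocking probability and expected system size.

ρ = λ/μ = 8.3/12.3 = 0.6748
P₀ = (1-ρ)/(1-ρ^(K+1)) = (1-0.6748)/(1-0.6748^7) = 0.3252/0.9363 = 0.3473
P_K = P₀×ρ^K = 0.3473 × 0.6748^6 = 0.3473 × 0.09442 = 0.03279
Blocking probability P_6 = 0.03279 (3.28%)
L = ρ[1 - (K+1)ρ^K + Kρ^(K+1)] / [(1-ρ)(1-ρ^(K+1))]
L = 0.6748 × (1 - 7×0.094417 + 6×0.063713) / ((1 - 0.6748) × (1 - 0.063713)) = 1.5987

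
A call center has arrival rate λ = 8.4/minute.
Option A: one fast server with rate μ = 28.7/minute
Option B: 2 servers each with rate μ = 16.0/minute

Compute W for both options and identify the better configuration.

Option A: single server μ = 28.7 (M/M/1)
  ρ_A = 8.4/28.7 = 0.2927
  W_A = 1/(μ-λ) = 1/(28.7-8.4) = 1/20.30 = 0.04926

Option B: 2 servers μ = 16.0 (M/M/2)
  ρ_B = λ/(cμ) = 8.4/(2×16.0) = 0.2625
  Offered load a = λ/μ = cρ = 8.4/16.0 = 0.5250
  P₀ = [ Σₙ₌₀^1 aⁿ/n! + a^2/(2!(1-ρ)) ]⁻¹
  Σ = a^0/0! + a^1/1! = 1.0000 + 0.5250 = 1.5250
  a^2/(2!(1-ρ)) = 0.27563/(2 × 0.73750) = 0.1869
  P₀ = 1/(1.5250 + 0.18686) = 0.5842
  Lq = P₀·a^2·ρ / (2!(1-ρ)²) = 0.5842 × 0.2756 × 0.2625 / (2 × 0.5439) = 0.03885
  Wq_B = Lq/λ = 0.03885/8.4 = 0.004625
  W_B = Wq_B + 1/μ = 0.004625 + 0.06250 = 0.06713

Since W_A = 0.04926 < W_B = 0.06713, Option A (single fast server) has the shorter time in system.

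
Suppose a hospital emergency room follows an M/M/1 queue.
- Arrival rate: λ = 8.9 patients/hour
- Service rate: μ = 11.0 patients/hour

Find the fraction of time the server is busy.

Server utilization: ρ = λ/μ
ρ = 8.9/11.0 = 0.8091
The server is busy 80.91% of the time.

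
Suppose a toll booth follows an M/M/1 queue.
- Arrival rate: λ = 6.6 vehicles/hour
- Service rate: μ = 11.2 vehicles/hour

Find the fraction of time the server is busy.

Server utilization: ρ = λ/μ
ρ = 6.6/11.2 = 0.5893
The server is busy 58.93% of the time.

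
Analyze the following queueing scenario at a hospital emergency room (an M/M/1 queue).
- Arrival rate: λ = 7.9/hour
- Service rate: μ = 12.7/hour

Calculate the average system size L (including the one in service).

ρ = λ/μ = 7.9/12.7 = 0.6220
For M/M/1: L = λ/(μ-λ)
L = 7.9/(12.7-7.9) = 7.9/4.80
L = 1.6458 patients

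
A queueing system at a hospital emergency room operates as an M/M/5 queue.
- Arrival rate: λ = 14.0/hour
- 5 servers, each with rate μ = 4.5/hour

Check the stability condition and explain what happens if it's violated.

Stability requires ρ = λ/(cμ) < 1
ρ = 14.0/(5 × 4.5) = 14.0/22.50 = 0.6222
Since 0.6222 < 1, the system is STABLE.
The servers are busy 62.22% of the time.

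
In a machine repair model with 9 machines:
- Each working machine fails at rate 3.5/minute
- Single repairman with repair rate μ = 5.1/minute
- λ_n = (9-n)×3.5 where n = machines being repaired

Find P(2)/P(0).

P(2)/P(0) = ∏_{i=0}^{2-1} λ_i/μ_{i+1}
= (9-0)×3.5/5.1 × (9-1)×3.5/5.1
= 33.9100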